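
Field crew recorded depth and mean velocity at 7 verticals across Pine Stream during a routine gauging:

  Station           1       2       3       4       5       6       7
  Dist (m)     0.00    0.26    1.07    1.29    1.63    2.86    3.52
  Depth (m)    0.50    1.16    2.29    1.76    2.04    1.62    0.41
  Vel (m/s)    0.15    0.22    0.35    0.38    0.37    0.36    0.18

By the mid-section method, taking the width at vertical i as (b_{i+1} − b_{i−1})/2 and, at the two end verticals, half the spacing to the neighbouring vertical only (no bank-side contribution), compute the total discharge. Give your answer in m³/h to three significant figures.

w_1 = (0.26 − 0.00)/2 = 0.13 m; q_1 = 0.15 × 0.50 × 0.13 = 0.009750 m³/s
w_2 = (1.07 − 0.00)/2 = 0.535 m; q_2 = 0.22 × 1.16 × 0.535 = 0.1365 m³/s
w_3 = (1.29 − 0.26)/2 = 0.515 m; q_3 = 0.35 × 2.29 × 0.515 = 0.4128 m³/s
w_4 = (1.63 − 1.07)/2 = 0.28 m; q_4 = 0.38 × 1.76 × 0.28 = 0.1873 m³/s
w_5 = (2.86 − 1.29)/2 = 0.785 m; q_5 = 0.37 × 2.04 × 0.785 = 0.5925 m³/s
w_6 = (3.52 − 1.63)/2 = 0.945 m; q_6 = 0.36 × 1.62 × 0.945 = 0.5511 m³/s
w_7 = (3.52 − 2.86)/2 = 0.33 m; q_7 = 0.18 × 0.41 × 0.33 = 0.02435 m³/s
Q = Σ qᵢ = 1.914 m³/s
= 1.914 × 3600 = 6892 m³/h

6890 m³/h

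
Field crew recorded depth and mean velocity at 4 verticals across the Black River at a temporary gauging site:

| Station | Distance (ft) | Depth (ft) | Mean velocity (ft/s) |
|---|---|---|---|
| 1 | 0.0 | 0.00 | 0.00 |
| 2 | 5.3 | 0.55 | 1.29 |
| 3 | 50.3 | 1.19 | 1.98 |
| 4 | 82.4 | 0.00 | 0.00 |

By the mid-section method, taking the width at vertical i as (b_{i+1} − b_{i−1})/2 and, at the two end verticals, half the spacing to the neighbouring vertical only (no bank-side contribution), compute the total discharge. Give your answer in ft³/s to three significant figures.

w_2 = (50.3 − 0.0)/2 = 25.15 ft; q_2 = 1.29 × 0.55 × 25.15 = 17.84 ft³/s
w_3 = (82.4 − 5.3)/2 = 38.55 ft; q_3 = 1.98 × 1.19 × 38.55 = 90.83 ft³/s
Stations 1, 4 contribute zero (depth or velocity is 0).
Q = Σ qᵢ = 108.7 ft³/s

109 ft³/s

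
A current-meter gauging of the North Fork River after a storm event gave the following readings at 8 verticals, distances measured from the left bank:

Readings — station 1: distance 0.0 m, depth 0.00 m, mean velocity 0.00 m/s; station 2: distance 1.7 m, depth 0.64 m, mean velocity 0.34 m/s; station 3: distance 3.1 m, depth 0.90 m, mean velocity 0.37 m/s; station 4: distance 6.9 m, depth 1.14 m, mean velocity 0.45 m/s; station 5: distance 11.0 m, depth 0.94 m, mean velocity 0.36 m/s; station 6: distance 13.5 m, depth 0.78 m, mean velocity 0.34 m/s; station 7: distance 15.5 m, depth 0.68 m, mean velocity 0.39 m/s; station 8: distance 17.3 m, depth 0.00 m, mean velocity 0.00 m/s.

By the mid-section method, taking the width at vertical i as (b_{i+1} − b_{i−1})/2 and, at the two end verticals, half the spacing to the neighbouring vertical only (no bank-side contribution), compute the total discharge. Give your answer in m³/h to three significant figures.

19600 m³/h

w_2 = (3.1 − 0.0)/2 = 1.55 m; q_2 = 0.34 × 0.64 × 1.55 = 0.3373 m³/s
w_3 = (6.9 − 1.7)/2 = 2.6 m; q_3 = 0.37 × 0.90 × 2.6 = 0.8658 m³/s
w_4 = (11.0 − 3.1)/2 = 3.95 m; q_4 = 0.45 × 1.14 × 3.95 = 2.026 m³/s
w_5 = (13.5 − 6.9)/2 = 3.3 m; q_5 = 0.36 × 0.94 × 3.3 = 1.117 m³/s
w_6 = (15.5 − 11.0)/2 = 2.25 m; q_6 = 0.34 × 0.78 × 2.25 = 0.5967 m³/s
w_7 = (17.3 − 13.5)/2 = 1.9 m; q_7 = 0.39 × 0.68 × 1.9 = 0.5039 m³/s
Stations 1, 8 contribute zero (depth or velocity is 0).
Q = Σ qᵢ = 5.447 m³/s
= 5.447 × 3600 = 19610 m³/h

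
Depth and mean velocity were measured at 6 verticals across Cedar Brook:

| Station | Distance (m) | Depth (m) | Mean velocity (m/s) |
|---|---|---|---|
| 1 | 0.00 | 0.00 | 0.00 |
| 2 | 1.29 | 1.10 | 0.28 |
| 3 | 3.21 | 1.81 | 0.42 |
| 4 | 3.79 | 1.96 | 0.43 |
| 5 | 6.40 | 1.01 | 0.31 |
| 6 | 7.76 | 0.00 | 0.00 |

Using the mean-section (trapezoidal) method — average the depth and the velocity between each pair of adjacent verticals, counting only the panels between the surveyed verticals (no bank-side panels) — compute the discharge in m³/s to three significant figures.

3.08 m³/s

Panel 1-2: Δb = 1.29 m, d̄ = (0.00+1.10)/2 = 0.55, v̄ = (0.00+0.28)/2 = 0.14 → q = 1.29×0.55×0.14 = 0.09933 m³/s
Panel 2-3: Δb = 1.92 m, d̄ = (1.10+1.81)/2 = 1.455, v̄ = (0.28+0.42)/2 = 0.35 → q = 1.92×1.455×0.35 = 0.9778 m³/s
Panel 3-4: Δb = 0.58 m, d̄ = (1.81+1.96)/2 = 1.885, v̄ = (0.42+0.43)/2 = 0.425 → q = 0.58×1.885×0.425 = 0.4647 m³/s
Panel 4-5: Δb = 2.61 m, d̄ = (1.96+1.01)/2 = 1.485, v̄ = (0.43+0.31)/2 = 0.37 → q = 2.61×1.485×0.37 = 1.434 m³/s
Panel 5-6: Δb = 1.36 m, d̄ = (1.01+0.00)/2 = 0.505, v̄ = (0.31+0.00)/2 = 0.155 → q = 1.36×0.505×0.155 = 0.1065 m³/s
Q = Σ q = 3.082 m³/s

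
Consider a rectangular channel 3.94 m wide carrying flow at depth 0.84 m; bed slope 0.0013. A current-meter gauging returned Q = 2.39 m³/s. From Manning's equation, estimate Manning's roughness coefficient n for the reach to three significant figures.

0.0351

A = b·y = 3.94 × 0.84 = 3.310 m²
P = b + 2y = 3.94 + 2×0.84 = 5.620 m
R = A/P = 3.310/5.620 = 0.5889 m
n = (1/Q)·A·R^(2/3)·S^(1/2) = (1/2.39) × 3.310 × 0.7026 × 0.03606 = 0.03508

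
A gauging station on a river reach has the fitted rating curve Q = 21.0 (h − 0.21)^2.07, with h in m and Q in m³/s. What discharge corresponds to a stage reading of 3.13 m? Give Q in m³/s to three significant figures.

Q = 21.0 × (3.13 − 0.21)^2.07 = 21.0 × 2.92^2.07 = 193.0 m³/s

193 m³/s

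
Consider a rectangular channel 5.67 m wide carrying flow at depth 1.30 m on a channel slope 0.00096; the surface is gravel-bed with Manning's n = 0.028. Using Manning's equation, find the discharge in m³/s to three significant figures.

A = b·y = 5.67 × 1.30 = 7.371 m²
P = b + 2y = 5.67 + 2×1.30 = 8.270 m
R = A/P = 7.371/8.270 = 0.8913 m
Q = (1/n)·A·R^(2/3)·S^(1/2) = (1/0.028) × 7.371 × 0.8913^(2/3) × 0.00096^(1/2) = 7.554 m³/s

7.55 m³/s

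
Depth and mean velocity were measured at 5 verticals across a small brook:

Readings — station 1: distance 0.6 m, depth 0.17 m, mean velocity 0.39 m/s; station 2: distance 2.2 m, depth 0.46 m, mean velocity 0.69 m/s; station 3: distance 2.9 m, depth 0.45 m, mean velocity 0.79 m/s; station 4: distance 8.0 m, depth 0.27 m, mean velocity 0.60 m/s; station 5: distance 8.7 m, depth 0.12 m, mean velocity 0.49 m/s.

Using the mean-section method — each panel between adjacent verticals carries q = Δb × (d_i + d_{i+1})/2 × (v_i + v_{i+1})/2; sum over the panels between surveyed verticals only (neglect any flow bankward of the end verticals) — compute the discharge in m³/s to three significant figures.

Panel 1-2: Δb = 1.6 m, d̄ = (0.17+0.46)/2 = 0.315, v̄ = (0.39+0.69)/2 = 0.54 → q = 1.6×0.315×0.54 = 0.2722 m³/s
Panel 2-3: Δb = 0.7 m, d̄ = (0.46+0.45)/2 = 0.455, v̄ = (0.69+0.79)/2 = 0.74 → q = 0.7×0.455×0.74 = 0.2357 m³/s
Panel 3-4: Δb = 5.1 m, d̄ = (0.45+0.27)/2 = 0.36, v̄ = (0.79+0.60)/2 = 0.695 → q = 5.1×0.36×0.695 = 1.276 m³/s
Panel 4-5: Δb = 0.7 m, d̄ = (0.27+0.12)/2 = 0.195, v̄ = (0.60+0.49)/2 = 0.545 → q = 0.7×0.195×0.545 = 0.07439 m³/s
Q = Σ q = 1.858 m³/s

1.86 m³/s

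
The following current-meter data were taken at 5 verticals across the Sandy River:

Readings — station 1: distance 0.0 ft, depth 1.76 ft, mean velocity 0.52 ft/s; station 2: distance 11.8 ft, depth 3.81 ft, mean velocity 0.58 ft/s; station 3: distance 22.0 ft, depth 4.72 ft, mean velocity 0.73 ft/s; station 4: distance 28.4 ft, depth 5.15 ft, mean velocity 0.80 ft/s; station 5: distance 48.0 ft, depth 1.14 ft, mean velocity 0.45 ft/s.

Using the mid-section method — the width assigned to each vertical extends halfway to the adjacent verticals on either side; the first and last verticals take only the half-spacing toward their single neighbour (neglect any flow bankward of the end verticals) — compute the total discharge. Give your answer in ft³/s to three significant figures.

w_1 = (11.8 − 0.0)/2 = 5.9 ft; q_1 = 0.52 × 1.76 × 5.9 = 5.400 ft³/s
w_2 = (22.0 − 0.0)/2 = 11 ft; q_2 = 0.58 × 3.81 × 11 = 24.31 ft³/s
w_3 = (28.4 − 11.8)/2 = 8.3 ft; q_3 = 0.73 × 4.72 × 8.3 = 28.60 ft³/s
w_4 = (48.0 − 22.0)/2 = 13 ft; q_4 = 0.80 × 5.15 × 13 = 53.56 ft³/s
w_5 = (48.0 − 28.4)/2 = 9.8 ft; q_5 = 0.45 × 1.14 × 9.8 = 5.027 ft³/s
Q = Σ qᵢ = 116.9 ft³/s

117 ft³/s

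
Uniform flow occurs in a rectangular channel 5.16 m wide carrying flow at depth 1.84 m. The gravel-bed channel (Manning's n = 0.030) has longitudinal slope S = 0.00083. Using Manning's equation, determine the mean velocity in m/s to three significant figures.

1.01 m/s

A = b·y = 5.16 × 1.84 = 9.494 m²
P = b + 2y = 5.16 + 2×1.84 = 8.840 m
R = A/P = 9.494/8.840 = 1.074 m
Q = (1/n)·A·R^(2/3)·S^(1/2) = (1/0.030) × 9.494 × 1.074^(2/3) × 0.00083^(1/2) = 9.562 m³/s
V = Q/A = 9.562/9.494 = 1.007 m/s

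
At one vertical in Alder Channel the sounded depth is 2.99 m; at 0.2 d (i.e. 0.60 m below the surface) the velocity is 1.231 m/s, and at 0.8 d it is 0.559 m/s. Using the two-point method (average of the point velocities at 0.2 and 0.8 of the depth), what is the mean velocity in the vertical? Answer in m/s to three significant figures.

0.895 m/s

v̄ = (1.231 + 0.559) / 2 = 0.8950 m/s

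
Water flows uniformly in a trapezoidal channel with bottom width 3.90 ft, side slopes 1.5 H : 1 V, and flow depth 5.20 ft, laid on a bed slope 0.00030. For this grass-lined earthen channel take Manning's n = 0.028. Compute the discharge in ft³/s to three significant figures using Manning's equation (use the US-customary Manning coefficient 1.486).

108 ft³/s

A = (b + z·y)·y = (3.90 + 1.5×5.20)×5.20 = 60.84 ft²
P = b + 2y√(1+z²) = 3.90 + 2×5.20×√(1+1.5²) = 22.65 ft
R = A/P = 60.84/22.65 = 2.686 ft
Q = (1.486/n)·A·R^(2/3)·S^(1/2) = (1.486/0.028) × 60.84 × 2.686^(2/3) × 0.00030^(1/2) = 108.1 ft³/s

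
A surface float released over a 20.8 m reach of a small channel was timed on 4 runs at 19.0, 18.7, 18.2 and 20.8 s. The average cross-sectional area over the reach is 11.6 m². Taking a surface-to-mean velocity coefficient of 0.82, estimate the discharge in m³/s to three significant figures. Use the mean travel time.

10.3 m³/s

t̄ = (19.0 + 18.7 + 18.2 + 20.8) / 4 = 19.175 s
v_surface = L / t̄ = 20.8 / 19.175 = 1.085 m/s
v_mean = 0.82 × 1.085 = 0.8895 m/s
Q = A × v_mean = 11.6 × 0.8895 = 10.32 m³/s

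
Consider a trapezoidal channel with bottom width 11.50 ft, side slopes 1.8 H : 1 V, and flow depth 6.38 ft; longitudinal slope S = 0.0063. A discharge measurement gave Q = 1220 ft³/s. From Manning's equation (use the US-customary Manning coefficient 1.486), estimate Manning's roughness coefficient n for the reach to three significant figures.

0.0350

A = (b + z·y)·y = (11.50 + 1.8×6.38)×6.38 = 146.6 ft²
P = b + 2y√(1+z²) = 11.50 + 2×6.38×√(1+1.8²) = 37.77 ft
R = A/P = 146.6/37.77 = 3.882 ft
n = (1.486/Q)·A·R^(2/3)·S^(1/2) = (1.486/1220) × 146.6 × 2.470 × 0.07937 = 0.03502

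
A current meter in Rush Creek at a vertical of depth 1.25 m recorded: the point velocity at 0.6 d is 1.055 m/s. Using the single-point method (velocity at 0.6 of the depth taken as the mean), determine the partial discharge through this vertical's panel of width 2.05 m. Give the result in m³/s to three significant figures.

2.70 m³/s

v̄ = v₀.₆ = 1.055 m/s
q = v̄ × d × w = 1.055 × 1.25 × 2.05 = 2.703 m³/s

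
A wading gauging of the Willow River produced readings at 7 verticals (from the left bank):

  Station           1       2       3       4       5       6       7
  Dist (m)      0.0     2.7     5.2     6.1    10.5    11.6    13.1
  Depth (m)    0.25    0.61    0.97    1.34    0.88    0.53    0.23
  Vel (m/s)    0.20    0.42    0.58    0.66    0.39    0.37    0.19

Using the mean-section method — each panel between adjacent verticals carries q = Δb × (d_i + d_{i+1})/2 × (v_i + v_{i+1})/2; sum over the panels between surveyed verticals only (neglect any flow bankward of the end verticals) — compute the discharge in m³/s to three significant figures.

5.01 m³/s

Panel 1-2: Δb = 2.7 m, d̄ = (0.25+0.61)/2 = 0.43, v̄ = (0.20+0.42)/2 = 0.31 → q = 2.7×0.43×0.31 = 0.3599 m³/s
Panel 2-3: Δb = 2.5 m, d̄ = (0.61+0.97)/2 = 0.79, v̄ = (0.42+0.58)/2 = 0.5 → q = 2.5×0.79×0.5 = 0.9875 m³/s
Panel 3-4: Δb = 0.9 m, d̄ = (0.97+1.34)/2 = 1.155, v̄ = (0.58+0.66)/2 = 0.62 → q = 0.9×1.155×0.62 = 0.6445 m³/s
Panel 4-5: Δb = 4.4 m, d̄ = (1.34+0.88)/2 = 1.11, v̄ = (0.66+0.39)/2 = 0.525 → q = 4.4×1.11×0.525 = 2.564 m³/s
Panel 5-6: Δb = 1.1 m, d̄ = (0.88+0.53)/2 = 0.705, v̄ = (0.39+0.37)/2 = 0.38 → q = 1.1×0.705×0.38 = 0.2947 m³/s
Panel 6-7: Δb = 1.5 m, d̄ = (0.53+0.23)/2 = 0.38, v̄ = (0.37+0.19)/2 = 0.28 → q = 1.5×0.38×0.28 = 0.1596 m³/s
Q = Σ q = 5.010 m³/s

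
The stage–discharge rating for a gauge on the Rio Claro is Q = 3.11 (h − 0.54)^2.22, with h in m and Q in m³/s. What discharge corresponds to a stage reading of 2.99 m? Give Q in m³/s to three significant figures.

22.7 m³/s

Q = 3.11 × (2.99 − 0.54)^2.22 = 3.11 × 2.45^2.22 = 22.74 m³/s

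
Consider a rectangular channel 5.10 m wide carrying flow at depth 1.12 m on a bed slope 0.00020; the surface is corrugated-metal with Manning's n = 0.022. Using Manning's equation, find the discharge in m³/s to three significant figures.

3.11 m³/s

A = b·y = 5.10 × 1.12 = 5.712 m²
P = b + 2y = 5.10 + 2×1.12 = 7.340 m
R = A/P = 5.712/7.340 = 0.7782 m
Q = (1/n)·A·R^(2/3)·S^(1/2) = (1/0.022) × 5.712 × 0.7782^(2/3) × 0.00020^(1/2) = 3.107 m³/s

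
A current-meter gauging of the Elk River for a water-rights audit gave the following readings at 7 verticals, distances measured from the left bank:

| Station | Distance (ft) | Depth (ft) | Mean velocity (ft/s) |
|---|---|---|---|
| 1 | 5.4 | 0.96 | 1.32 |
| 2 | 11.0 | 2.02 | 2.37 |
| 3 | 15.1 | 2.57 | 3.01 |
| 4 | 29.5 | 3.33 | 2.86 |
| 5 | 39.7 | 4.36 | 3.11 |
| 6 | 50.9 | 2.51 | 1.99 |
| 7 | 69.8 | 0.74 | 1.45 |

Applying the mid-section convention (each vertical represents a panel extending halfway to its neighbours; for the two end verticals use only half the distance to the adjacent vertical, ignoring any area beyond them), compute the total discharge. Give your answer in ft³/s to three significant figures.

w_1 = (11.0 − 5.4)/2 = 2.8 ft; q_1 = 1.32 × 0.96 × 2.8 = 3.548 ft³/s
w_2 = (15.1 − 5.4)/2 = 4.85 ft; q_2 = 2.37 × 2.02 × 4.85 = 23.22 ft³/s
w_3 = (29.5 − 11.0)/2 = 9.25 ft; q_3 = 3.01 × 2.57 × 9.25 = 71.56 ft³/s
w_4 = (39.7 − 15.1)/2 = 12.3 ft; q_4 = 2.86 × 3.33 × 12.3 = 117.1 ft³/s
w_5 = (50.9 − 29.5)/2 = 10.7 ft; q_5 = 3.11 × 4.36 × 10.7 = 145.1 ft³/s
w_6 = (69.8 − 39.7)/2 = 15.05 ft; q_6 = 1.99 × 2.51 × 15.05 = 75.17 ft³/s
w_7 = (69.8 − 50.9)/2 = 9.45 ft; q_7 = 1.45 × 0.74 × 9.45 = 10.14 ft³/s
Q = Σ qᵢ = 445.9 ft³/s

446 ft³/s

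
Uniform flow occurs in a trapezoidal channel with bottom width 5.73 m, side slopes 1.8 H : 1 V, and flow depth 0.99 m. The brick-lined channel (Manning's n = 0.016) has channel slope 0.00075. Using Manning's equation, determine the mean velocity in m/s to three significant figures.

1.42 m/s

A = (b + z·y)·y = (5.73 + 1.8×0.99)×0.99 = 7.437 m²
P = b + 2y√(1+z²) = 5.73 + 2×0.99×√(1+1.8²) = 9.807 m
R = A/P = 7.437/9.807 = 0.7583 m
Q = (1/n)·A·R^(2/3)·S^(1/2) = (1/0.016) × 7.437 × 0.7583^(2/3) × 0.00075^(1/2) = 10.59 m³/s
V = Q/A = 10.59/7.437 = 1.423 m/s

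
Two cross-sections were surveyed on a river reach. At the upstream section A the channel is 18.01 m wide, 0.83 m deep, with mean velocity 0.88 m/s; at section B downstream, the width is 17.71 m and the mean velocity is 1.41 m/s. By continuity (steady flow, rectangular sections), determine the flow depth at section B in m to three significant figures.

0.527 m

Q = A₁V₁ = (18.01×0.83) × 0.88 = 13.15 m³/s
d₂ = Q/(b₂ V₂) = 13.15/(17.71×1.41) = 0.5268 m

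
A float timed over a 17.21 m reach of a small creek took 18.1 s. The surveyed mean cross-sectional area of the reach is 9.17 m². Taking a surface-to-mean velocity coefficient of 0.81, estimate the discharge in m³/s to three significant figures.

v_surface = L / t̄ = 17.21 / 18.1 = 0.9508 m/s
v_mean = 0.81 × 0.9508 = 0.7702 m/s
Q = A × v_mean = 9.17 × 0.7702 = 7.062 m³/s

7.06 m³/s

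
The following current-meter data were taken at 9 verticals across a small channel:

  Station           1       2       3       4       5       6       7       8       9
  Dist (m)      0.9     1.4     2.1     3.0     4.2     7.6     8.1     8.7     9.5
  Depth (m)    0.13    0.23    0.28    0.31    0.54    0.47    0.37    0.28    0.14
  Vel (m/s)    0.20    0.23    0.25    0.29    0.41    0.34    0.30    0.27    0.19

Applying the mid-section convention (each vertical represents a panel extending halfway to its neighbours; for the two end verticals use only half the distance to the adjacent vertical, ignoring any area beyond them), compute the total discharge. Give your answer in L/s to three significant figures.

w_1 = (1.4 − 0.9)/2 = 0.25 m; q_1 = 0.20 × 0.13 × 0.25 = 0.006500 m³/s
w_2 = (2.1 − 0.9)/2 = 0.6 m; q_2 = 0.23 × 0.23 × 0.6 = 0.03174 m³/s
w_3 = (3.0 − 1.4)/2 = 0.8 m; q_3 = 0.25 × 0.28 × 0.8 = 0.05600 m³/s
w_4 = (4.2 − 2.1)/2 = 1.05 m; q_4 = 0.29 × 0.31 × 1.05 = 0.09440 m³/s
w_5 = (7.6 − 3.0)/2 = 2.3 m; q_5 = 0.41 × 0.54 × 2.3 = 0.5092 m³/s
w_6 = (8.1 − 4.2)/2 = 1.95 m; q_6 = 0.34 × 0.47 × 1.95 = 0.3116 m³/s
w_7 = (8.7 − 7.6)/2 = 0.55 m; q_7 = 0.30 × 0.37 × 0.55 = 0.06105 m³/s
w_8 = (9.5 − 8.1)/2 = 0.7 m; q_8 = 0.27 × 0.28 × 0.7 = 0.05292 m³/s
w_9 = (9.5 − 8.7)/2 = 0.4 m; q_9 = 0.19 × 0.14 × 0.4 = 0.01064 m³/s
Q = Σ qᵢ = 1.134 m³/s
= 1.134 × 1000 = 1134 L/s

1130 L/s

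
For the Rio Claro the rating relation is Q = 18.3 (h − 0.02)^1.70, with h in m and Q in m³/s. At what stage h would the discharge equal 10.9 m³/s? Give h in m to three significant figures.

h − h₀ = (Q/C)^(1/b) = (10.9/18.3)^(1/1.70) = 0.7373 m
h = 0.02 + 0.7373 = 0.7573 m

0.757 m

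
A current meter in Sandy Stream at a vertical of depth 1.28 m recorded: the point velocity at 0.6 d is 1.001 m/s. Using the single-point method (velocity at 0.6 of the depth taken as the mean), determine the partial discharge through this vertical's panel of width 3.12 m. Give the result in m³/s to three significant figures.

4.00 m³/s

v̄ = v₀.₆ = 1.001 m/s
q = v̄ × d × w = 1.001 × 1.28 × 3.12 = 3.998 m³/s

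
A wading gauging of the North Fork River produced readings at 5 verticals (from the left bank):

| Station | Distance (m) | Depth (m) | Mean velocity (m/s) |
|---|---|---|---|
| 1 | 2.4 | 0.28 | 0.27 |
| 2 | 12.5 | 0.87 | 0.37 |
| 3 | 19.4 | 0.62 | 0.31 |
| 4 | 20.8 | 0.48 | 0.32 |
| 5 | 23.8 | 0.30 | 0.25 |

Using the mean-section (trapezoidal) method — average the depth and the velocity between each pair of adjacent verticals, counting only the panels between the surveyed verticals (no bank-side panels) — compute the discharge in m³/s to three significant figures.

4.18 m³/s

Panel 1-2: Δb = 10.1 m, d̄ = (0.28+0.87)/2 = 0.575, v̄ = (0.27+0.37)/2 = 0.32 → q = 10.1×0.575×0.32 = 1.858 m³/s
Panel 2-3: Δb = 6.9 m, d̄ = (0.87+0.62)/2 = 0.745, v̄ = (0.37+0.31)/2 = 0.34 → q = 6.9×0.745×0.34 = 1.748 m³/s
Panel 3-4: Δb = 1.4 m, d̄ = (0.62+0.48)/2 = 0.55, v̄ = (0.31+0.32)/2 = 0.315 → q = 1.4×0.55×0.315 = 0.2426 m³/s
Panel 4-5: Δb = 3 m, d̄ = (0.48+0.30)/2 = 0.39, v̄ = (0.32+0.25)/2 = 0.285 → q = 3×0.39×0.285 = 0.3335 m³/s
Q = Σ q = 4.182 m³/s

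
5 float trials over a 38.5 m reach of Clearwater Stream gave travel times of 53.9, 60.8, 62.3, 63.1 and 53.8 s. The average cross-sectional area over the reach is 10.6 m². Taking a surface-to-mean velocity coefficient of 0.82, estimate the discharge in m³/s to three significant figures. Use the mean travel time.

t̄ = (53.9 + 60.8 + 62.3 + 63.1 + 53.8) / 5 = 58.78 s
v_surface = L / t̄ = 38.5 / 58.78 = 0.6550 m/s
v_mean = 0.82 × 0.6550 = 0.5371 m/s
Q = A × v_mean = 10.6 × 0.5371 = 5.693 m³/s

5.69 m³/s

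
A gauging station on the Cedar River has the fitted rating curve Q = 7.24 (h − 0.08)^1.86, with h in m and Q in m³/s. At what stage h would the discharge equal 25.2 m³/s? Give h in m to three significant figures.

h − h₀ = (Q/C)^(1/b) = (25.2/7.24)^(1/1.86) = 1.955 m
h = 0.08 + 1.955 = 2.035 m

2.04 m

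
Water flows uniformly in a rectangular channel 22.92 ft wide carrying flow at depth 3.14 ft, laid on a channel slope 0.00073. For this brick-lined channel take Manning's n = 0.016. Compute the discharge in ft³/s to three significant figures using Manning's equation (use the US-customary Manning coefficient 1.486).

330 ft³/s

A = b·y = 22.92 × 3.14 = 71.97 ft²
P = b + 2y = 22.92 + 2×3.14 = 29.20 ft
R = A/P = 71.97/29.20 = 2.465 ft
Q = (1.486/n)·A·R^(2/3)·S^(1/2) = (1.486/0.016) × 71.97 × 2.465^(2/3) × 0.00073^(1/2) = 329.5 ft³/s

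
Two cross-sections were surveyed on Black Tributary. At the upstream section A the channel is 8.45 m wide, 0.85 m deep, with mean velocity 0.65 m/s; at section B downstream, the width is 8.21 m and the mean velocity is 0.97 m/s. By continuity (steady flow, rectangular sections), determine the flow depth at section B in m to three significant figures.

Q = A₁V₁ = (8.45×0.85) × 0.65 = 4.669 m³/s
d₂ = Q/(b₂ V₂) = 4.669/(8.21×0.97) = 0.5862 m

0.586 m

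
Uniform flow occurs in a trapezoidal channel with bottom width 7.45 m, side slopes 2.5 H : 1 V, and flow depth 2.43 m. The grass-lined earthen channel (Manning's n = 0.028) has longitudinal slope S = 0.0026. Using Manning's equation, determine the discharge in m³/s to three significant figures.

81.9 m³/s

A = (b + z·y)·y = (7.45 + 2.5×2.43)×2.43 = 32.87 m²
P = b + 2y√(1+z²) = 7.45 + 2×2.43×√(1+2.5²) = 20.54 m
R = A/P = 32.87/20.54 = 1.600 m
Q = (1/n)·A·R^(2/3)·S^(1/2) = (1/0.028) × 32.87 × 1.600^(2/3) × 0.0026^(1/2) = 81.89 m³/s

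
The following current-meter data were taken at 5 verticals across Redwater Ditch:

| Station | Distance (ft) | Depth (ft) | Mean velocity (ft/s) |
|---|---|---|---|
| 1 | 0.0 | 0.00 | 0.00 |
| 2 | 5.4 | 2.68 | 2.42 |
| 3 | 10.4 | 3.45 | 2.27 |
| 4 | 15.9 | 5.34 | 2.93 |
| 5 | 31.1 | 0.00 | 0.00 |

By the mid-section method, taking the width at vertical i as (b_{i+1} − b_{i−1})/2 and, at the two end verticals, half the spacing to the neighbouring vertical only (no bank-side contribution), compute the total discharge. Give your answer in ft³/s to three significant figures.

237 ft³/s

w_2 = (10.4 − 0.0)/2 = 5.2 ft; q_2 = 2.42 × 2.68 × 5.2 = 33.73 ft³/s
w_3 = (15.9 − 5.4)/2 = 5.25 ft; q_3 = 2.27 × 3.45 × 5.25 = 41.12 ft³/s
w_4 = (31.1 − 10.4)/2 = 10.35 ft; q_4 = 2.93 × 5.34 × 10.35 = 161.9 ft³/s
Stations 1, 5 contribute zero (depth or velocity is 0).
Q = Σ qᵢ = 236.8 ft³/s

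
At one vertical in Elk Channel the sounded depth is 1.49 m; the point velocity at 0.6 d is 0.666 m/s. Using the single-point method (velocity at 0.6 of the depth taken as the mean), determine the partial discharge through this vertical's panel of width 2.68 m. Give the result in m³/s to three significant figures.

v̄ = v₀.₆ = 0.666 m/s
q = v̄ × d × w = 0.6660 × 1.49 × 2.68 = 2.659 m³/s

2.66 m³/s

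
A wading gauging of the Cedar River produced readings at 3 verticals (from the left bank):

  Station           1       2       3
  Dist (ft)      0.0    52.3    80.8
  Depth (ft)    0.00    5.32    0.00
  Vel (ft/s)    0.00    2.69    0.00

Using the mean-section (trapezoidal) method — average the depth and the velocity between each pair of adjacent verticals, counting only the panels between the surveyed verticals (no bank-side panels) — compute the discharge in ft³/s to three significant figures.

289 ft³/s

Panel 1-2: Δb = 52.3 ft, d̄ = (0.00+5.32)/2 = 2.66, v̄ = (0.00+2.69)/2 = 1.345 → q = 52.3×2.66×1.345 = 187.1 ft³/s
Panel 2-3: Δb = 28.5 ft, d̄ = (5.32+0.00)/2 = 2.66, v̄ = (2.69+0.00)/2 = 1.345 → q = 28.5×2.66×1.345 = 102.0 ft³/s
Q = Σ q = 289.1 ft³/s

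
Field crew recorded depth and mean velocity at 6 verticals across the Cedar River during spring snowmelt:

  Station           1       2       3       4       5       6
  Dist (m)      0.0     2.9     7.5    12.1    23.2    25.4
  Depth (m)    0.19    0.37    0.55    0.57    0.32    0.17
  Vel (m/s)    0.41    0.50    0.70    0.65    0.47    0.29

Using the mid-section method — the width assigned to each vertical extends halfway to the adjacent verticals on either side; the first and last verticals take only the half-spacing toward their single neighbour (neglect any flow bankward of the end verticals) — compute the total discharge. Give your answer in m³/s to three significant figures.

w_1 = (2.9 − 0.0)/2 = 1.45 m; q_1 = 0.41 × 0.19 × 1.45 = 0.1130 m³/s
w_2 = (7.5 − 0.0)/2 = 3.75 m; q_2 = 0.50 × 0.37 × 3.75 = 0.6938 m³/s
w_3 = (12.1 − 2.9)/2 = 4.6 m; q_3 = 0.70 × 0.55 × 4.6 = 1.771 m³/s
w_4 = (23.2 − 7.5)/2 = 7.85 m; q_4 = 0.65 × 0.57 × 7.85 = 2.908 m³/s
w_5 = (25.4 − 12.1)/2 = 6.65 m; q_5 = 0.47 × 0.32 × 6.65 = 1.000 m³/s
w_6 = (25.4 − 23.2)/2 = 1.1 m; q_6 = 0.29 × 0.17 × 1.1 = 0.05423 m³/s
Q = Σ qᵢ = 6.541 m³/s

6.54 m³/s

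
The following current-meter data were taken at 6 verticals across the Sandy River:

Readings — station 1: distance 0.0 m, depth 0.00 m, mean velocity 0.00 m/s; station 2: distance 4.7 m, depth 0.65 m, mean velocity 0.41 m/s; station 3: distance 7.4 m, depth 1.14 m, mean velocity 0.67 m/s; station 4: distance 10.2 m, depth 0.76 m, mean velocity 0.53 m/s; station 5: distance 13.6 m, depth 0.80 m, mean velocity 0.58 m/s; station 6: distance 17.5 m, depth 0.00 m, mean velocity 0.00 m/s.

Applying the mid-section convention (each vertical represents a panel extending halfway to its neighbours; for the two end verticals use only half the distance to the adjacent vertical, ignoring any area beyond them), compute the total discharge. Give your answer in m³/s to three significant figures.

6.03 m³/s

w_2 = (7.4 − 0.0)/2 = 3.7 m; q_2 = 0.41 × 0.65 × 3.7 = 0.9861 m³/s
w_3 = (10.2 − 4.7)/2 = 2.75 m; q_3 = 0.67 × 1.14 × 2.75 = 2.100 m³/s
w_4 = (13.6 − 7.4)/2 = 3.1 m; q_4 = 0.53 × 0.76 × 3.1 = 1.249 m³/s
w_5 = (17.5 − 10.2)/2 = 3.65 m; q_5 = 0.58 × 0.80 × 3.65 = 1.694 m³/s
Stations 1, 6 contribute zero (depth or velocity is 0).
Q = Σ qᵢ = 6.029 m³/s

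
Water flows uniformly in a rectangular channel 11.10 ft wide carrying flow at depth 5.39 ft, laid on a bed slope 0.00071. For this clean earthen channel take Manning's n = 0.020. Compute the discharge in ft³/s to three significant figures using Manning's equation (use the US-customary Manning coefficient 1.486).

232 ft³/s

A = b·y = 11.10 × 5.39 = 59.83 ft²
P = b + 2y = 11.10 + 2×5.39 = 21.88 ft
R = A/P = 59.83/21.88 = 2.734 ft
Q = (1.486/n)·A·R^(2/3)·S^(1/2) = (1.486/0.020) × 59.83 × 2.734^(2/3) × 0.00071^(1/2) = 231.6 ft³/s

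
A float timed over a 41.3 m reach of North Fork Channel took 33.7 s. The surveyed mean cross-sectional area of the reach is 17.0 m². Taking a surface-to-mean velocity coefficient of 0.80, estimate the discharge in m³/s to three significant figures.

v_surface = L / t̄ = 41.3 / 33.7 = 1.226 m/s
v_mean = 0.80 × 1.226 = 0.9804 m/s
Q = A × v_mean = 17.0 × 0.9804 = 16.67 m³/s

16.7 m³/s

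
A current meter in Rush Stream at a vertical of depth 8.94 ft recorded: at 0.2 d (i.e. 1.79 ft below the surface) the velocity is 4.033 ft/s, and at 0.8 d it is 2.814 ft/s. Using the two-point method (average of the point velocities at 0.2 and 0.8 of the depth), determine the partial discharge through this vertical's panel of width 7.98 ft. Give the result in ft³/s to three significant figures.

244 ft³/s

v̄ = (4.033 + 2.814) / 2 = 3.424 ft/s
q = v̄ × d × w = 3.424 × 8.94 × 7.98 = 244.2 ft³/s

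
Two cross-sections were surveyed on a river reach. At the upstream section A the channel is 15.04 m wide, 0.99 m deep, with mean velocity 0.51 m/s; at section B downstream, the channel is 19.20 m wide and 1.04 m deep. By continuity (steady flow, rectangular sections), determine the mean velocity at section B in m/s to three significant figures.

Q = A₁V₁ = (15.04×0.99) × 0.51 = 7.594 m³/s
A₂ = 19.20 × 1.04 = 19.97 m²
V₂ = Q/A₂ = 7.594/19.97 = 0.3803 m/s

0.380 m/s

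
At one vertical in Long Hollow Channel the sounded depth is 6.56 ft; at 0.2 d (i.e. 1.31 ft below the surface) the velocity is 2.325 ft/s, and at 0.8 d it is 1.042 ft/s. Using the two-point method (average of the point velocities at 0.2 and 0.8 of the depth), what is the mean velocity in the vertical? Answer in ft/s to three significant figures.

1.68 ft/s

v̄ = (2.325 + 1.042) / 2 = 1.684 ft/s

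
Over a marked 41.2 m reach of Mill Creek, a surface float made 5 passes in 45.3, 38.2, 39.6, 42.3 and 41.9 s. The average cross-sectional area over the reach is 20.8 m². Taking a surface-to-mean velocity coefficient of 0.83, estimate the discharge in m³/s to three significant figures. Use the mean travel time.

17.2 m³/s

t̄ = (45.3 + 38.2 + 39.6 + 42.3 + 41.9) / 5 = 41.46 s
v_surface = L / t̄ = 41.2 / 41.46 = 0.9937 m/s
v_mean = 0.83 × 0.9937 = 0.8248 m/s
Q = A × v_mean = 20.8 × 0.8248 = 17.16 m³/s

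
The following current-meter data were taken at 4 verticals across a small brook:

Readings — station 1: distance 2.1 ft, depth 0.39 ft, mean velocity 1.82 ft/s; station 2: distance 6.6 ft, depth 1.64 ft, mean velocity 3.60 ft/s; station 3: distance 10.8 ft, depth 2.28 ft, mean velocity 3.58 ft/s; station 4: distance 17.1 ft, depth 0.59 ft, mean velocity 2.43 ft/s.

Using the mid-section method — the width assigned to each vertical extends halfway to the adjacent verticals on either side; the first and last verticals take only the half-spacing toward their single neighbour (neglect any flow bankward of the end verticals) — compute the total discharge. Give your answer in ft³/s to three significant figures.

74.6 ft³/s

w_1 = (6.6 − 2.1)/2 = 2.25 ft; q_1 = 1.82 × 0.39 × 2.25 = 1.597 ft³/s
w_2 = (10.8 − 2.1)/2 = 4.35 ft; q_2 = 3.60 × 1.64 × 4.35 = 25.68 ft³/s
w_3 = (17.1 − 6.6)/2 = 5.25 ft; q_3 = 3.58 × 2.28 × 5.25 = 42.85 ft³/s
w_4 = (17.1 − 10.8)/2 = 3.15 ft; q_4 = 2.43 × 0.59 × 3.15 = 4.516 ft³/s
Q = Σ qᵢ = 74.65 ft³/s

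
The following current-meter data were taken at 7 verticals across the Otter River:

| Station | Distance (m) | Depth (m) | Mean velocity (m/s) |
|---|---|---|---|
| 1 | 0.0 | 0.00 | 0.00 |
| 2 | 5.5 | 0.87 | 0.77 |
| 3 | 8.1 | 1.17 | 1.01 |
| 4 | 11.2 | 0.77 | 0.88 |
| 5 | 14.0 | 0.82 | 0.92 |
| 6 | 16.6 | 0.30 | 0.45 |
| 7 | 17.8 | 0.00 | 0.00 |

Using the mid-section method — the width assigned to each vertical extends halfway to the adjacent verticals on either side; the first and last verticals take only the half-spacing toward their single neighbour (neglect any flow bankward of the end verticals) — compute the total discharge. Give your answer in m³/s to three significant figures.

w_2 = (8.1 − 0.0)/2 = 4.05 m; q_2 = 0.77 × 0.87 × 4.05 = 2.713 m³/s
w_3 = (11.2 − 5.5)/2 = 2.85 m; q_3 = 1.01 × 1.17 × 2.85 = 3.368 m³/s
w_4 = (14.0 − 8.1)/2 = 2.95 m; q_4 = 0.88 × 0.77 × 2.95 = 1.999 m³/s
w_5 = (16.6 − 11.2)/2 = 2.7 m; q_5 = 0.92 × 0.82 × 2.7 = 2.037 m³/s
w_6 = (17.8 − 14.0)/2 = 1.9 m; q_6 = 0.45 × 0.30 × 1.9 = 0.2565 m³/s
Stations 1, 7 contribute zero (depth or velocity is 0).
Q = Σ qᵢ = 10.37 m³/s

10.4 m³/s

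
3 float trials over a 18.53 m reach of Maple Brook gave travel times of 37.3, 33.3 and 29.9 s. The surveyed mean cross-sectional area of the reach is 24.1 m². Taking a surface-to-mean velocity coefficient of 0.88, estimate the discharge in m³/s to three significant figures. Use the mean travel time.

t̄ = (37.3 + 33.3 + 29.9) / 3 = 33.5 s
v_surface = L / t̄ = 18.53 / 33.5 = 0.5531 m/s
v_mean = 0.88 × 0.5531 = 0.4868 m/s
Q = A × v_mean = 24.1 × 0.4868 = 11.73 m³/s

11.7 m³/s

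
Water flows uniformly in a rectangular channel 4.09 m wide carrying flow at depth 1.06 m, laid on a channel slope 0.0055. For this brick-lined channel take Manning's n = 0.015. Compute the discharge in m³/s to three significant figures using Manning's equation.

16.9 m³/s

A = b·y = 4.09 × 1.06 = 4.335 m²
P = b + 2y = 4.09 + 2×1.06 = 6.210 m
R = A/P = 4.335/6.210 = 0.6981 m
Q = (1/n)·A·R^(2/3)·S^(1/2) = (1/0.015) × 4.335 × 0.6981^(2/3) × 0.0055^(1/2) = 16.87 m³/s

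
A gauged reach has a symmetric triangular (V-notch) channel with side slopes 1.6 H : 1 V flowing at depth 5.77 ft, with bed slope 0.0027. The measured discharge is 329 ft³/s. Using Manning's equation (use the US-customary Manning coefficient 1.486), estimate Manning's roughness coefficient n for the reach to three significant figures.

0.0227

A = z·y² = 1.6×5.77² = 53.27 ft²
P = 2y√(1+z²) = 2×5.77×√(1+1.6²) = 21.77 ft
R = A/P = 53.27/21.77 = 2.446 ft
n = (1.486/Q)·A·R^(2/3)·S^(1/2) = (1.486/329) × 53.27 × 1.816 × 0.05196 = 0.02270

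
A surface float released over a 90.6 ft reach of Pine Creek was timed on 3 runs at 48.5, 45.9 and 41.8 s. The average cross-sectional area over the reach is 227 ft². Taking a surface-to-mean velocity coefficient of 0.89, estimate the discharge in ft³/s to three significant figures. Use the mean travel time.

t̄ = (48.5 + 45.9 + 41.8) / 3 = 45.4 s
v_surface = L / t̄ = 90.6 / 45.4 = 1.996 ft/s
v_mean = 0.89 × 1.996 = 1.776 ft/s
Q = A × v_mean = 227 × 1.776 = 403.2 ft³/s

403 ft³/s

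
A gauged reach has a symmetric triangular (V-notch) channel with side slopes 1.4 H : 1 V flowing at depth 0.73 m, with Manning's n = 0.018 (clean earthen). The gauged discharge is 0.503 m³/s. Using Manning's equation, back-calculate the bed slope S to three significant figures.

0.000743

A = z·y² = 1.4×0.73² = 0.7461 m²
P = 2y√(1+z²) = 2×0.73×√(1+1.4²) = 2.512 m
R = A/P = 0.7461/2.512 = 0.2970 m
S = (Q·n / (1·A·R^(2/3)))² = (0.503×0.018 / (1×0.7461×0.4452))² = 0.0007432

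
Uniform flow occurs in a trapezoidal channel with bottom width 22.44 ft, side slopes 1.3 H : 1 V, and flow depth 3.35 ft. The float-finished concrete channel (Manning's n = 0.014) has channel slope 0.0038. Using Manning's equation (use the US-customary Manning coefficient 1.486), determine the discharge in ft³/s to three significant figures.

A = (b + z·y)·y = (22.44 + 1.3×3.35)×3.35 = 89.76 ft²
P = b + 2y√(1+z²) = 22.44 + 2×3.35×√(1+1.3²) = 33.43 ft
R = A/P = 89.76/33.43 = 2.685 ft
Q = (1.486/n)·A·R^(2/3)·S^(1/2) = (1.486/0.014) × 89.76 × 2.685^(2/3) × 0.0038^(1/2) = 1135 ft³/s

1130 ft³/s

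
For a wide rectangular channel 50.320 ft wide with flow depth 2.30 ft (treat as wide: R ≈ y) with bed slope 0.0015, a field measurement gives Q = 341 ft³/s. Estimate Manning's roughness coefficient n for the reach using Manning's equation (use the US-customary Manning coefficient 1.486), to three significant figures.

A = b·y = 50.320 × 2.30 = 115.7 ft²
Wide channel: R ≈ y = 2.30 ft
n = (1.486/Q)·A·R^(2/3)·S^(1/2) = (1.486/341) × 115.7 × 1.742 × 0.03873 = 0.03404

0.0340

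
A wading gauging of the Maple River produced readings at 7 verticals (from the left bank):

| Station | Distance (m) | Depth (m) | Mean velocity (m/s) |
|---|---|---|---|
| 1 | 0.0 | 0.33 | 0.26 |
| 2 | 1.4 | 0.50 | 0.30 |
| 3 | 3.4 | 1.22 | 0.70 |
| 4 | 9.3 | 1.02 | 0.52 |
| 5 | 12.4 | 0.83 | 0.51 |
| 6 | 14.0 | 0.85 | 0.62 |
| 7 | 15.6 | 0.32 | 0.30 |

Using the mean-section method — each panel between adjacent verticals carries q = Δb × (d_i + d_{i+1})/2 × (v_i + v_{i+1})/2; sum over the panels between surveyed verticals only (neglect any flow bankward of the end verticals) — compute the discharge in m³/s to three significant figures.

7.72 m³/s

Panel 1-2: Δb = 1.4 m, d̄ = (0.33+0.50)/2 = 0.415, v̄ = (0.26+0.30)/2 = 0.28 → q = 1.4×0.415×0.28 = 0.1627 m³/s
Panel 2-3: Δb = 2 m, d̄ = (0.50+1.22)/2 = 0.86, v̄ = (0.30+0.70)/2 = 0.5 → q = 2×0.86×0.5 = 0.8600 m³/s
Panel 3-4: Δb = 5.9 m, d̄ = (1.22+1.02)/2 = 1.12, v̄ = (0.70+0.52)/2 = 0.61 → q = 5.9×1.12×0.61 = 4.031 m³/s
Panel 4-5: Δb = 3.1 m, d̄ = (1.02+0.83)/2 = 0.925, v̄ = (0.52+0.51)/2 = 0.515 → q = 3.1×0.925×0.515 = 1.477 m³/s
Panel 5-6: Δb = 1.6 m, d̄ = (0.83+0.85)/2 = 0.84, v̄ = (0.51+0.62)/2 = 0.565 → q = 1.6×0.84×0.565 = 0.7594 m³/s
Panel 6-7: Δb = 1.6 m, d̄ = (0.85+0.32)/2 = 0.585, v̄ = (0.62+0.30)/2 = 0.46 → q = 1.6×0.585×0.46 = 0.4306 m³/s
Q = Σ q = 7.720 m³/s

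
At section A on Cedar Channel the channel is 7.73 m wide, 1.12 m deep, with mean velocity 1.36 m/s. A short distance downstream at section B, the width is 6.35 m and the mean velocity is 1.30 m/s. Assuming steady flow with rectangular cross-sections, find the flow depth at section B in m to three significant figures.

1.43 m

Q = A₁V₁ = (7.73×1.12) × 1.36 = 11.77 m³/s
d₂ = Q/(b₂ V₂) = 11.77/(6.35×1.30) = 1.426 m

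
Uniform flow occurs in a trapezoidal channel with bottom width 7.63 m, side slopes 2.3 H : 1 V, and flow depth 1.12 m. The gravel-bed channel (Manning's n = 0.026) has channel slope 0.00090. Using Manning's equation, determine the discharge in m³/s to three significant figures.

12.0 m³/s

A = (b + z·y)·y = (7.63 + 2.3×1.12)×1.12 = 11.43 m²
P = b + 2y√(1+z²) = 7.63 + 2×1.12×√(1+2.3²) = 13.25 m
R = A/P = 11.43/13.25 = 0.8628 m
Q = (1/n)·A·R^(2/3)·S^(1/2) = (1/0.026) × 11.43 × 0.8628^(2/3) × 0.00090^(1/2) = 11.95 m³/s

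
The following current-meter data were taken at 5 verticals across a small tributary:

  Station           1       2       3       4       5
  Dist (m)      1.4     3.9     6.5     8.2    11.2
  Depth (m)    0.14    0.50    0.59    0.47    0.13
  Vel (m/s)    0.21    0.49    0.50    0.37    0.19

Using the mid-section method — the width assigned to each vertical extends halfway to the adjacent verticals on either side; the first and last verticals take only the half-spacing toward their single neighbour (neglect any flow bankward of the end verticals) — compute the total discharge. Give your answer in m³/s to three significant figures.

1.74 m³/s

w_1 = (3.9 − 1.4)/2 = 1.25 m; q_1 = 0.21 × 0.14 × 1.25 = 0.03675 m³/s
w_2 = (6.5 − 1.4)/2 = 2.55 m; q_2 = 0.49 × 0.50 × 2.55 = 0.6248 m³/s
w_3 = (8.2 − 3.9)/2 = 2.15 m; q_3 = 0.50 × 0.59 × 2.15 = 0.6343 m³/s
w_4 = (11.2 − 6.5)/2 = 2.35 m; q_4 = 0.37 × 0.47 × 2.35 = 0.4087 m³/s
w_5 = (11.2 − 8.2)/2 = 1.5 m; q_5 = 0.19 × 0.13 × 1.5 = 0.03705 m³/s
Q = Σ qᵢ = 1.741 m³/s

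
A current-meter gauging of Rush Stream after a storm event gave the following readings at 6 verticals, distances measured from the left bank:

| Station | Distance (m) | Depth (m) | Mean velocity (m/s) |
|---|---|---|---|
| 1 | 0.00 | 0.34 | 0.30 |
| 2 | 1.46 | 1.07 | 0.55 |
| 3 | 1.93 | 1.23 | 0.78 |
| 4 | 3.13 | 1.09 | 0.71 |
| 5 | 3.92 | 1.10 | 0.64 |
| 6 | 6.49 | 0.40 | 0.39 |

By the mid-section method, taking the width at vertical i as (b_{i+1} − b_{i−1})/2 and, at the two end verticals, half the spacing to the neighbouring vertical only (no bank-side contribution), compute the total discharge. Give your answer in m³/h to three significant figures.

w_1 = (1.46 − 0.00)/2 = 0.73 m; q_1 = 0.30 × 0.34 × 0.73 = 0.07446 m³/s
w_2 = (1.93 − 0.00)/2 = 0.965 m; q_2 = 0.55 × 1.07 × 0.965 = 0.5679 m³/s
w_3 = (3.13 − 1.46)/2 = 0.835 m; q_3 = 0.78 × 1.23 × 0.835 = 0.8011 m³/s
w_4 = (3.92 − 1.93)/2 = 0.995 m; q_4 = 0.71 × 1.09 × 0.995 = 0.7700 m³/s
w_5 = (6.49 − 3.13)/2 = 1.68 m; q_5 = 0.64 × 1.10 × 1.68 = 1.183 m³/s
w_6 = (6.49 − 3.92)/2 = 1.285 m; q_6 = 0.39 × 0.40 × 1.285 = 0.2005 m³/s
Q = Σ qᵢ = 3.597 m³/s
= 3.597 × 3600 = 12950 m³/h

12900 m³/h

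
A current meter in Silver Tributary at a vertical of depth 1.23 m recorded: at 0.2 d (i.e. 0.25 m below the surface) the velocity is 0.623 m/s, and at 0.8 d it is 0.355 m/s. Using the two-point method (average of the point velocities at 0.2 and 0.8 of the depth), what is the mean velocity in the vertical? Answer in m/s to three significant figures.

v̄ = (0.623 + 0.355) / 2 = 0.4890 m/s

0.489 m/s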